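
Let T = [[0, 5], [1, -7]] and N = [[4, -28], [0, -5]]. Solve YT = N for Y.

Y = [[0, 4], [-1, 0]]

Right-multiplying both sides by T⁻¹ gives Y = NT⁻¹.
det T = -5; the adjugate gives T⁻¹ = [[7/5, 1], [1/5, 0]].
Y = NT⁻¹ = [[4, -28], [0, -5]] · [[7/5, 1], [1/5, 0]] = [[0, 4], [-1, 0]].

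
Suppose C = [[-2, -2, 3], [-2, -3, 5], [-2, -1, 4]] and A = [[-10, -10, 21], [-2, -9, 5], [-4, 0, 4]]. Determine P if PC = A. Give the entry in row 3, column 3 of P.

2

Since C sits to the right of P, P = AC⁻¹.
C has determinant 6; C⁻¹ = [[-7/6, 5/6, -1/6], [-1/3, -1/3, 2/3], [-2/3, 1/3, 1/3]].
P = AC⁻¹ = [[-10, -10, 21], [-2, -9, 5], [-4, 0, 4]] · [[-7/6, 5/6, -1/6], [-1/3, -1/3, 2/3], [-2/3, 1/3, 1/3]] = [[1, 2, 2], [2, 3, -4], [2, -2, 2]].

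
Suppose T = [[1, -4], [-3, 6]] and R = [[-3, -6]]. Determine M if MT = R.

M = [[6, 3]]

Since T sits to the right of M, M = RT⁻¹.
det T = -6, so T⁻¹ = [[-1, -2/3], [-1/2, -1/6]].
M = RT⁻¹ = [[-3, -6]] · [[-1, -2/3], [-1/2, -1/6]] = [[6, 3]].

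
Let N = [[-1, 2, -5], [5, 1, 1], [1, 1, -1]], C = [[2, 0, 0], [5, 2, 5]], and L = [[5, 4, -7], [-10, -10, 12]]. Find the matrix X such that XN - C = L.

X = [[3, 3, -5], [-5, -3, 5]]

XN = L + C = [[7, 4, -7], [-5, -8, 17]].
Right-multiplying both sides by N⁻¹ gives X = (L + C)N⁻¹.
det N = -6; the adjugate gives N⁻¹ = [[1/3, 1/2, -7/6], [-1, -1, 4], [-2/3, -1/2, 11/6]].
X = (L + C)N⁻¹ = [[3, 3, -5], [-5, -3, 5]].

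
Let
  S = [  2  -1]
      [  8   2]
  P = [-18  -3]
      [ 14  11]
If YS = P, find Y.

Y = [[-1, -2], [-5, 3]]

Right-multiplying both sides by S⁻¹ gives Y = PS⁻¹.
det S = 12; the adjugate gives S⁻¹ = [[1/6, 1/12], [-2/3, 1/6]].
Y = PS⁻¹ = [[-18, -3], [14, 11]] · [[1/6, 1/12], [-2/3, 1/6]] = [[-1, -2], [-5, 3]].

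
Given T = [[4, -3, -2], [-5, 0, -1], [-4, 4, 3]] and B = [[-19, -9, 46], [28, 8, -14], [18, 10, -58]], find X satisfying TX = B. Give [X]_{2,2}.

-1

T is on the left of X, so left-multiply by T⁻¹: X = T⁻¹B.
det T = -1; the adjugate gives T⁻¹ = [[-4, -1, -3], [-19, -4, -14], [20, 4, 15]].
X = T⁻¹B = [[-4, -1, -3], [-19, -4, -14], [20, 4, 15]] · [[-19, -9, 46], [28, 8, -14], [18, 10, -58]] = [[-6, -2, 4], [-3, -1, -6], [2, 2, -6]].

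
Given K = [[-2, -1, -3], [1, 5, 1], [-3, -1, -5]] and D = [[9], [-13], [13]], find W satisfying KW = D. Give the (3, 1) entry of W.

K is on the left of W, so left-multiply by K⁻¹: W = K⁻¹D.
det K = 4; the adjugate gives K⁻¹ = [[-6, -1/2, 7/2], [1/2, 1/4, -1/4], [7/2, 1/4, -9/4]].
W = K⁻¹D = [[-6, -1/2, 7/2], [1/2, 1/4, -1/4], [7/2, 1/4, -9/4]] · [[9], [-13], [13]] = [[-2], [-2], [-1]].

-1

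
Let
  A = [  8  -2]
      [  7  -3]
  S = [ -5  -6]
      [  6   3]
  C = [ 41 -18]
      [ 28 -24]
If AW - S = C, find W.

AW = C + S = [[36, -24], [34, -21]].
Left-multiplying both sides by A⁻¹ gives W = A⁻¹(C + S).
det A = -10; the adjugate gives A⁻¹ = [[3/10, -1/5], [7/10, -4/5]].
W = A⁻¹(C + S) = [[4, -3], [-2, 0]].

W = [[4, -3], [-2, 0]]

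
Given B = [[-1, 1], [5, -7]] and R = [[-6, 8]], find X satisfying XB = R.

X = [[1, -1]]

B is on the right of X, so right-multiply by B⁻¹: X = RB⁻¹.
det B = 2, so B⁻¹ = [[-7/2, -1/2], [-5/2, -1/2]].
X = RB⁻¹ = [[-6, 8]] · [[-7/2, -1/2], [-5/2, -1/2]] = [[1, -1]].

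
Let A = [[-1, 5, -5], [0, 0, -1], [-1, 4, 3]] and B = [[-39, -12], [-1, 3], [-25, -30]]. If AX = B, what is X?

X = [[4, -3], [-6, -6], [1, -3]]

A is on the left of X, so left-multiply by A⁻¹: X = A⁻¹B.
A has determinant 1; A⁻¹ = [[4, -35, -5], [1, -8, -1], [0, -1, 0]].
X = A⁻¹B = [[4, -35, -5], [1, -8, -1], [0, -1, 0]] · [[-39, -12], [-1, 3], [-25, -30]] = [[4, -3], [-6, -6], [1, -3]].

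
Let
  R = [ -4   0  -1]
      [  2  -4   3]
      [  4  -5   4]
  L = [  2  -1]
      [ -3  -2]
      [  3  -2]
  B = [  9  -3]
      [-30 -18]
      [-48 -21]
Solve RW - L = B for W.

W = [[-2, 2], [5, 3], [-3, -4]]

RW = B + L = [[11, -4], [-33, -20], [-45, -23]].
Since R multiplies W on the left, W = R⁻¹(B + L).
det R = -2, so R⁻¹ = [[1/2, -5/2, 2], [-2, 6, -5], [-3, 10, -8]].
W = R⁻¹(B + L) = [[-2, 2], [5, 3], [-3, -4]].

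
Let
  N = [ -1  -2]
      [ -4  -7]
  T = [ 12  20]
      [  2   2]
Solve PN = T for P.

P = [[4, -4], [6, -2]]

N is on the right of P, so right-multiply by N⁻¹: P = TN⁻¹.
det N = -1, so N⁻¹ = [[7, -2], [-4, 1]].
P = TN⁻¹ = [[12, 20], [2, 2]] · [[7, -2], [-4, 1]] = [[4, -4], [6, -2]].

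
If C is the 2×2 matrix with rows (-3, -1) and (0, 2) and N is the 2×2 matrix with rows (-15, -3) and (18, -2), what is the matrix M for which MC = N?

M = [[5, 1], [-6, -4]]

Since C sits to the right of M, M = NC⁻¹.
C has determinant -6; C⁻¹ = [[-1/3, -1/6], [0, 1/2]].
M = NC⁻¹ = [[-15, -3], [18, -2]] · [[-1/3, -1/6], [0, 1/2]] = [[5, 1], [-6, -4]].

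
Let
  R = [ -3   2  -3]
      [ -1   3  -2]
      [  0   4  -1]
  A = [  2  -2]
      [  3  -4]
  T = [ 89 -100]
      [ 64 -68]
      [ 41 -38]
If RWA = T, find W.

Isolating W: multiply by R⁻¹ from the left and A⁻¹ from the right, so W = R⁻¹TA⁻¹.
det R = -5, so R⁻¹ = [[-1, 2, -1], [1/5, -3/5, 3/5], [4/5, -12/5, 7/5]].
det A = -2, so A⁻¹ = [[2, -1], [3/2, -1]].
R⁻¹T = [[-2, 2], [4, -2], [-25, 30]].
W = (R⁻¹T)A⁻¹ = [[-1, 0], [5, -2], [-5, -5]].

W = [[-1, 0], [5, -2], [-5, -5]]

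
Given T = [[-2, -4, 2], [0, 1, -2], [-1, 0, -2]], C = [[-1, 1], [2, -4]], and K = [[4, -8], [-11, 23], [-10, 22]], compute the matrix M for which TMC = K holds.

M = T⁻¹KC⁻¹ (apply T⁻¹ on the left and C⁻¹ on the right).
det T = -2, so T⁻¹ = [[1, 4, -3], [-1, -3, 2], [-1/2, -2, 1]].
det C = 2, so C⁻¹ = [[-2, -1/2], [-1, -1/2]].
T⁻¹K = [[-10, 18], [9, -17], [10, -20]].
M = (T⁻¹K)C⁻¹ = [[2, -4], [-1, 4], [0, 5]].

M = [[2, -4], [-1, 4], [0, 5]]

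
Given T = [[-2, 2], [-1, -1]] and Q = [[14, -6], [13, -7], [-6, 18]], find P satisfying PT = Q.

P = [[-5, -4], [-5, -3], [6, -6]]

Since T sits to the right of P, P = QT⁻¹.
det T = 4, so T⁻¹ = [[-1/4, -1/2], [1/4, -1/2]].
P = QT⁻¹ = [[14, -6], [13, -7], [-6, 18]] · [[-1/4, -1/2], [1/4, -1/2]] = [[-5, -4], [-5, -3], [6, -6]].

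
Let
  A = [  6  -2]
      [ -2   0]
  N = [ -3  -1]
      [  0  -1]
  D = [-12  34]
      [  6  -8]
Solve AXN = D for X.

Left-multiply by A⁻¹ and right-multiply by N⁻¹: X = A⁻¹DN⁻¹.
det A = -4, so A⁻¹ = [[0, -1/2], [-1/2, -3/2]].
det N = 3; the adjugate gives N⁻¹ = [[-1/3, 1/3], [0, -1]].
A⁻¹D = [[-3, 4], [-3, -5]].
X = (A⁻¹D)N⁻¹ = [[1, -5], [1, 4]].

X = [[1, -5], [1, 4]]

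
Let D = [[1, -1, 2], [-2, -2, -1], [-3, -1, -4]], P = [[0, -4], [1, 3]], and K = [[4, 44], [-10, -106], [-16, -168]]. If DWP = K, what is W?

W = D⁻¹KP⁻¹ (apply D⁻¹ on the left and P⁻¹ on the right).
det D = 4; the adjugate gives D⁻¹ = [[7/4, -3/2, 5/4], [-5/4, 1/2, -3/4], [-1, 1, -1]].
P has determinant 4; P⁻¹ = [[3/4, 1], [-1/4, 0]].
D⁻¹K = [[2, 26], [2, 18], [2, 18]].
W = (D⁻¹K)P⁻¹ = [[-5, 2], [-3, 2], [-3, 2]].

W = [[-5, 2], [-3, 2], [-3, 2]]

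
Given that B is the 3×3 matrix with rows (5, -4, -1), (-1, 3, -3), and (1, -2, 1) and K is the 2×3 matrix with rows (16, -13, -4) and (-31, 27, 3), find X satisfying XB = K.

Since B sits to the right of X, X = KB⁻¹.
det B = -6, so B⁻¹ = [[1/2, -1, -5/2], [1/3, -1, -8/3], [1/6, -1, -11/6]].
X = KB⁻¹ = [[16, -13, -4], [-31, 27, 3]] · [[1/2, -1, -5/2], [1/3, -1, -8/3], [1/6, -1, -11/6]] = [[3, 1, 2], [-6, 1, 0]].

X = [[3, 1, 2], [-6, 1, 0]]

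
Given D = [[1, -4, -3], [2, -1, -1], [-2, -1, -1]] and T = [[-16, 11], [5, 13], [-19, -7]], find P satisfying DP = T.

P = [[6, 5], [1, 3], [6, -6]]

Left-multiplying both sides by D⁻¹ gives P = D⁻¹T.
det D = -4, so D⁻¹ = [[0, 1/4, -1/4], [-1, 7/4, 5/4], [1, -9/4, -7/4]].
P = D⁻¹T = [[0, 1/4, -1/4], [-1, 7/4, 5/4], [1, -9/4, -7/4]] · [[-16, 11], [5, 13], [-19, -7]] = [[6, 5], [1, 3], [6, -6]].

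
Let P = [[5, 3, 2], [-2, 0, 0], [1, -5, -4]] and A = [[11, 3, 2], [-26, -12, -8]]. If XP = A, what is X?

Since P sits to the right of X, X = AP⁻¹.
det P = -4; the adjugate gives P⁻¹ = [[0, -1/2, 0], [2, 11/2, 1], [-5/2, -7, -3/2]].
X = AP⁻¹ = [[11, 3, 2], [-26, -12, -8]] · [[0, -1/2, 0], [2, 11/2, 1], [-5/2, -7, -3/2]] = [[1, -3, 0], [-4, 3, 0]].

X = [[1, -3, 0], [-4, 3, 0]]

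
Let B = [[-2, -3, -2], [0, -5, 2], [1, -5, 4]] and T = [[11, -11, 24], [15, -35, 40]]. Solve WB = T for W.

Right-multiplying both sides by B⁻¹ gives W = TB⁻¹.
B has determinant 4; B⁻¹ = [[-5/2, 11/2, -4], [1/2, -3/2, 1], [5/4, -13/4, 5/2]].
W = TB⁻¹ = [[11, -11, 24], [15, -35, 40]] · [[-5/2, 11/2, -4], [1/2, -3/2, 1], [5/4, -13/4, 5/2]] = [[-3, -1, 5], [-5, 5, 5]].

W = [[-3, -1, 5], [-5, 5, 5]]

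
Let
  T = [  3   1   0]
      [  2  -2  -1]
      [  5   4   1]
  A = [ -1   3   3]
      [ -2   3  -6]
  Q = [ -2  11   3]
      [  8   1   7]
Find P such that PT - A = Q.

PT = Q + A = [[-3, 14, 6], [6, 4, 1]].
Right-multiplying both sides by T⁻¹ gives P = (Q + A)T⁻¹.
T has determinant -1; T⁻¹ = [[-2, 1, 1], [7, -3, -3], [-18, 7, 8]].
P = (Q + A)T⁻¹ = [[-4, -3, 3], [-2, 1, 2]].

P = [[-4, -3, 3], [-2, 1, 2]]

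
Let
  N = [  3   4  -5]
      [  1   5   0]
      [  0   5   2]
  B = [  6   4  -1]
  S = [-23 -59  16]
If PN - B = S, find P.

P = [[-5, -2, -5]]

PN = S + B = [[-17, -55, 15]].
N is on the right of P, so right-multiply by N⁻¹: P = (S + B)N⁻¹.
det N = -3; the adjugate gives N⁻¹ = [[-10/3, 11, -25/3], [2/3, -2, 5/3], [-5/3, 5, -11/3]].
P = (S + B)N⁻¹ = [[-5, -2, -5]].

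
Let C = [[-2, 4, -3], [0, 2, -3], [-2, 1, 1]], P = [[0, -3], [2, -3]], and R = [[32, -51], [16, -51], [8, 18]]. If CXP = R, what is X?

Left-multiply by C⁻¹ and right-multiply by P⁻¹: X = C⁻¹RP⁻¹.
C has determinant 2; C⁻¹ = [[5/2, -7/2, -3], [3, -4, -3], [2, -3, -2]].
det P = 6; the adjugate gives P⁻¹ = [[-1/2, 1/2], [-1/3, 0]].
C⁻¹R = [[0, -3], [8, -3], [0, 15]].
X = (C⁻¹R)P⁻¹ = [[1, 0], [-3, 4], [-5, 0]].

X = [[1, 0], [-3, 4], [-5, 0]]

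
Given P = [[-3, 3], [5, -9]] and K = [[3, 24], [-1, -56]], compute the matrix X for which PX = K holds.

P is on the left of X, so left-multiply by P⁻¹: X = P⁻¹K.
P has determinant 12; P⁻¹ = [[-3/4, -1/4], [-5/12, -1/4]].
X = P⁻¹K = [[-3/4, -1/4], [-5/12, -1/4]] · [[3, 24], [-1, -56]] = [[-2, -4], [-1, 4]].

X = [[-2, -4], [-1, 4]]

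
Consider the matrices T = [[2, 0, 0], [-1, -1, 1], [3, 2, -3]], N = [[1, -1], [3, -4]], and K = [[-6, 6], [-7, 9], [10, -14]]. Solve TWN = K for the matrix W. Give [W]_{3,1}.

1

W = T⁻¹KN⁻¹ (apply T⁻¹ on the left and N⁻¹ on the right).
det T = 2, so T⁻¹ = [[1/2, 0, 0], [0, -3, -1], [1/2, -2, -1]].
det N = -1, so N⁻¹ = [[4, -1], [3, -1]].
T⁻¹K = [[-3, 3], [11, -13], [1, -1]].
W = (T⁻¹K)N⁻¹ = [[-3, 0], [5, 2], [1, 0]].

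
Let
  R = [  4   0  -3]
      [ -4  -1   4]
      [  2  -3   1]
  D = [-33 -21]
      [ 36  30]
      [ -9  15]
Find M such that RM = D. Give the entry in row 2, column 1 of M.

0

Since R multiplies M on the left, M = R⁻¹D.
det R = 2; the adjugate gives R⁻¹ = [[11/2, 9/2, -3/2], [6, 5, -2], [7, 6, -2]].
M = R⁻¹D = [[11/2, 9/2, -3/2], [6, 5, -2], [7, 6, -2]] · [[-33, -21], [36, 30], [-9, 15]] = [[-6, -3], [0, -6], [3, 3]].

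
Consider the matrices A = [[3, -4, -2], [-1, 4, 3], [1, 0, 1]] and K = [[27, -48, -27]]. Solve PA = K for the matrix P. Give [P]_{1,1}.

A is on the right of P, so right-multiply by A⁻¹: P = KA⁻¹.
det A = 4; the adjugate gives A⁻¹ = [[1, 1, -1], [1, 5/4, -7/4], [-1, -1, 2]].
P = KA⁻¹ = [[27, -48, -27]] · [[1, 1, -1], [1, 5/4, -7/4], [-1, -1, 2]] = [[6, -6, 3]].

6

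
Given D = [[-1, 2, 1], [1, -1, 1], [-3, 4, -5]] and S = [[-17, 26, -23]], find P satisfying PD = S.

Since D sits to the right of P, P = SD⁻¹.
det D = 4, so D⁻¹ = [[1/4, 7/2, 3/4], [1/2, 2, 1/2], [1/4, -1/2, -1/4]].
P = SD⁻¹ = [[-17, 26, -23]] · [[1/4, 7/2, 3/4], [1/2, 2, 1/2], [1/4, -1/2, -1/4]] = [[3, 4, 6]].

P = [[3, 4, 6]]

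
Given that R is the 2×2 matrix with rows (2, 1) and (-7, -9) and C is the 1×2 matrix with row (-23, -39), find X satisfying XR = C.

Since R sits to the right of X, X = CR⁻¹.
det R = -11; the adjugate gives R⁻¹ = [[9/11, 1/11], [-7/11, -2/11]].
X = CR⁻¹ = [[-23, -39]] · [[9/11, 1/11], [-7/11, -2/11]] = [[6, 5]].

X = [[6, 5]]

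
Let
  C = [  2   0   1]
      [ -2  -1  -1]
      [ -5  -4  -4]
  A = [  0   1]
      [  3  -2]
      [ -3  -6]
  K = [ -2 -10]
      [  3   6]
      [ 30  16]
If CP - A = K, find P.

P = [[1, -2], [-4, 5], [-4, -5]]

CP = K + A = [[-2, -9], [6, 4], [27, 10]].
Since C multiplies P on the left, P = C⁻¹(K + A).
det C = 3, so C⁻¹ = [[0, -4/3, 1/3], [-1, -1, 0], [1, 8/3, -2/3]].
P = C⁻¹(K + A) = [[1, -2], [-4, 5], [-4, -5]].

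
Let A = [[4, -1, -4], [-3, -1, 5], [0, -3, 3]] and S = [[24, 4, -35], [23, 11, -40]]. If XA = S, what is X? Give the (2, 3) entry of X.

-5

Since A sits to the right of X, X = SA⁻¹.
det A = 3; the adjugate gives A⁻¹ = [[4, 5, -3], [3, 4, -8/3], [3, 4, -7/3]].
X = SA⁻¹ = [[24, 4, -35], [23, 11, -40]] · [[4, 5, -3], [3, 4, -8/3], [3, 4, -7/3]] = [[3, -4, -1], [5, -1, -5]].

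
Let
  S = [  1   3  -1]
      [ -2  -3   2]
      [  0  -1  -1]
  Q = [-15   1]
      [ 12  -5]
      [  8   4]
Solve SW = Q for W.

W = [[1, 1], [-6, -1], [-2, -3]]

S is on the left of W, so left-multiply by S⁻¹: W = S⁻¹Q.
S has determinant -3; S⁻¹ = [[-5/3, -4/3, -1], [2/3, 1/3, 0], [-2/3, -1/3, -1]].
W = S⁻¹Q = [[-5/3, -4/3, -1], [2/3, 1/3, 0], [-2/3, -1/3, -1]] · [[-15, 1], [12, -5], [8, 4]] = [[1, 1], [-6, -1], [-2, -3]].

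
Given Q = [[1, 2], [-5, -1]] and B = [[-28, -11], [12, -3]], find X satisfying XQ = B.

Since Q sits to the right of X, X = BQ⁻¹.
det Q = 9, so Q⁻¹ = [[-1/9, -2/9], [5/9, 1/9]].
X = BQ⁻¹ = [[-28, -11], [12, -3]] · [[-1/9, -2/9], [5/9, 1/9]] = [[-3, 5], [-3, -3]].

X = [[-3, 5], [-3, -3]]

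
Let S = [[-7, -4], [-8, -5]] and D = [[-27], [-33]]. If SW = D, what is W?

W = [[1], [5]]

Left-multiplying both sides by S⁻¹ gives W = S⁻¹D.
det S = 3, so S⁻¹ = [[-5/3, 4/3], [8/3, -7/3]].
W = S⁻¹D = [[-5/3, 4/3], [8/3, -7/3]] · [[-27], [-33]] = [[1], [5]].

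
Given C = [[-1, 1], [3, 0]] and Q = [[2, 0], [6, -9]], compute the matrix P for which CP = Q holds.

P = [[2, -3], [4, -3]]

Since C multiplies P on the left, P = C⁻¹Q.
det C = -3; the adjugate gives C⁻¹ = [[0, 1/3], [1, 1/3]].
P = C⁻¹Q = [[0, 1/3], [1, 1/3]] · [[2, 0], [6, -9]] = [[2, -3], [4, -3]].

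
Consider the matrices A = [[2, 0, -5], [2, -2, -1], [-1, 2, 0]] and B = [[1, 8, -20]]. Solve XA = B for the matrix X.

X = [[5, -5, -1]]

A is on the right of X, so right-multiply by A⁻¹: X = BA⁻¹.
A has determinant -6; A⁻¹ = [[-1/3, 5/3, 5/3], [-1/6, 5/6, 4/3], [-1/3, 2/3, 2/3]].
X = BA⁻¹ = [[1, 8, -20]] · [[-1/3, 5/3, 5/3], [-1/6, 5/6, 4/3], [-1/3, 2/3, 2/3]] = [[5, -5, -1]].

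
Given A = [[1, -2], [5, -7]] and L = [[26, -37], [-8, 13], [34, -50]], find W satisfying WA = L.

W = [[1, 5], [-3, -1], [4, 6]]

A is on the right of W, so right-multiply by A⁻¹: W = LA⁻¹.
A has determinant 3; A⁻¹ = [[-7/3, 2/3], [-5/3, 1/3]].
W = LA⁻¹ = [[26, -37], [-8, 13], [34, -50]] · [[-7/3, 2/3], [-5/3, 1/3]] = [[1, 5], [-3, -1], [4, 6]].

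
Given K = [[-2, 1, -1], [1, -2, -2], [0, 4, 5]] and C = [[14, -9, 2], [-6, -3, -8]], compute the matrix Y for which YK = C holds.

K is on the right of Y, so right-multiply by K⁻¹: Y = CK⁻¹.
K has determinant -5; K⁻¹ = [[2/5, 9/5, 4/5], [1, 2, 1], [-4/5, -8/5, -3/5]].
Y = CK⁻¹ = [[14, -9, 2], [-6, -3, -8]] · [[2/5, 9/5, 4/5], [1, 2, 1], [-4/5, -8/5, -3/5]] = [[-5, 4, 1], [1, -4, -3]].

Y = [[-5, 4, 1], [1, -4, -3]]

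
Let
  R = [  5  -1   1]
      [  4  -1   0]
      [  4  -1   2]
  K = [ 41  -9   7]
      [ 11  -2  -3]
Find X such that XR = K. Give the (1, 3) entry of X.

Right-multiplying both sides by R⁻¹ gives X = KR⁻¹.
det R = -2; the adjugate gives R⁻¹ = [[1, -1/2, -1/2], [4, -3, -2], [0, -1/2, 1/2]].
X = KR⁻¹ = [[41, -9, 7], [11, -2, -3]] · [[1, -1/2, -1/2], [4, -3, -2], [0, -1/2, 1/2]] = [[5, 3, 1], [3, 2, -3]].

1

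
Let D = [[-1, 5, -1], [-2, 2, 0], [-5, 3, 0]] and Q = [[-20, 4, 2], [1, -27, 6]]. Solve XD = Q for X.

X = [[-2, 1, 4], [-6, 0, 1]]

D is on the right of X, so right-multiply by D⁻¹: X = QD⁻¹.
det D = -4, so D⁻¹ = [[0, 3/4, -1/2], [0, 5/4, -1/2], [-1, 11/2, -2]].
X = QD⁻¹ = [[-20, 4, 2], [1, -27, 6]] · [[0, 3/4, -1/2], [0, 5/4, -1/2], [-1, 11/2, -2]] = [[-2, 1, 4], [-6, 0, 1]].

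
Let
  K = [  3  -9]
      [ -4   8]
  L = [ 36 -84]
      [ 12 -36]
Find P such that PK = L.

P = [[4, -6], [4, 0]]

Since K sits to the right of P, P = LK⁻¹.
det K = -12; the adjugate gives K⁻¹ = [[-2/3, -3/4], [-1/3, -1/4]].
P = LK⁻¹ = [[36, -84], [12, -36]] · [[-2/3, -3/4], [-1/3, -1/4]] = [[4, -6], [4, 0]].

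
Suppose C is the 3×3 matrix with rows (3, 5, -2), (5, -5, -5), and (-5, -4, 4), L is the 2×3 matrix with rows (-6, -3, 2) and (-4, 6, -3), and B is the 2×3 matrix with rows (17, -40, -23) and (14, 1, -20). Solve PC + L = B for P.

P = [[-4, 5, -2], [-4, 1, -5]]

PC = B − L = [[23, -37, -25], [18, -5, -17]].
Right-multiplying both sides by C⁻¹ gives P = (B − L)C⁻¹.
C has determinant -5; C⁻¹ = [[8, 12/5, 7], [-1, -2/5, -1], [9, 13/5, 8]].
P = (B − L)C⁻¹ = [[-4, 5, -2], [-4, 1, -5]].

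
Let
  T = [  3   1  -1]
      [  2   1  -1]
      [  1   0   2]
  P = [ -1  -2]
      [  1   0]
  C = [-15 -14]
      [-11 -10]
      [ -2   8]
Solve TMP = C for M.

M = [[2, -2], [-2, -4], [-3, -2]]

Isolating M: multiply by T⁻¹ from the left and P⁻¹ from the right, so M = T⁻¹CP⁻¹.
T has determinant 2; T⁻¹ = [[1, -1, 0], [-5/2, 7/2, 1/2], [-1/2, 1/2, 1/2]].
det P = 2; the adjugate gives P⁻¹ = [[0, 1], [-1/2, -1/2]].
T⁻¹C = [[-4, -4], [-2, 4], [1, 6]].
M = (T⁻¹C)P⁻¹ = [[2, -2], [-2, -4], [-3, -2]].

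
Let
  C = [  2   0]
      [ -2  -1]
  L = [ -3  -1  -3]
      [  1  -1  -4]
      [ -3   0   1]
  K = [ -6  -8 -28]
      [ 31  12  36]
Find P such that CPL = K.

P = C⁻¹KL⁻¹ (apply C⁻¹ on the left and L⁻¹ on the right).
det C = -2; the adjugate gives C⁻¹ = [[1/2, 0], [-1, -1]].
det L = 1; the adjugate gives L⁻¹ = [[-1, 1, 1], [11, -12, -15], [-3, 3, 4]].
C⁻¹K = [[-3, -4, -14], [-25, -4, -8]].
P = (C⁻¹K)L⁻¹ = [[1, 3, 1], [5, -1, 3]].

P = [[1, 3, 1], [5, -1, 3]]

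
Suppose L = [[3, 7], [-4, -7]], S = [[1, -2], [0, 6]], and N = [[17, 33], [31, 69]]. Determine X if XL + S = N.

XL = N − S = [[16, 35], [31, 63]].
L is on the right of X, so right-multiply by L⁻¹: X = (N − S)L⁻¹.
det L = 7, so L⁻¹ = [[-1, -1], [4/7, 3/7]].
X = (N − S)L⁻¹ = [[4, -1], [5, -4]].

X = [[4, -1], [5, -4]]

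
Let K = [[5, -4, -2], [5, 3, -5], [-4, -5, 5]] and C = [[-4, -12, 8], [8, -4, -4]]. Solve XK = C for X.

X = [[1, -1, 1], [2, -2, -2]]

Right-multiplying both sides by K⁻¹ gives X = CK⁻¹.
K has determinant -4; K⁻¹ = [[5/2, -15/2, -13/2], [5/4, -17/4, -15/4], [13/4, -41/4, -35/4]].
X = CK⁻¹ = [[-4, -12, 8], [8, -4, -4]] · [[5/2, -15/2, -13/2], [5/4, -17/4, -15/4], [13/4, -41/4, -35/4]] = [[1, -1, 1], [2, -2, -2]].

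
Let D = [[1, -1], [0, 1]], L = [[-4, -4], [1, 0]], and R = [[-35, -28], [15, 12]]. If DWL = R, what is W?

W = [[4, -4], [-3, 3]]

W = D⁻¹RL⁻¹ (apply D⁻¹ on the left and L⁻¹ on the right).
D has determinant 1; D⁻¹ = [[1, 1], [0, 1]].
det L = 4, so L⁻¹ = [[0, 1], [-1/4, -1]].
D⁻¹R = [[-20, -16], [15, 12]].
W = (D⁻¹R)L⁻¹ = [[4, -4], [-3, 3]].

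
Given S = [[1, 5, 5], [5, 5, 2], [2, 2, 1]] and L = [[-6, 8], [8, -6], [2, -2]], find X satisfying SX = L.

X = [[-1, -2], [5, 0], [-6, 2]]

S is on the left of X, so left-multiply by S⁻¹: X = S⁻¹L.
det S = -4, so S⁻¹ = [[-1/4, -5/4, 15/4], [1/4, 9/4, -23/4], [0, -2, 5]].
X = S⁻¹L = [[-1/4, -5/4, 15/4], [1/4, 9/4, -23/4], [0, -2, 5]] · [[-6, 8], [8, -6], [2, -2]] = [[-1, -2], [5, 0], [-6, 2]].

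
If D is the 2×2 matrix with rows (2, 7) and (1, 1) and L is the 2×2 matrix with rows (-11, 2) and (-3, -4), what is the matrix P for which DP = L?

P = [[-2, -6], [-1, 2]]

Left-multiplying both sides by D⁻¹ gives P = D⁻¹L.
det D = -5; the adjugate gives D⁻¹ = [[-1/5, 7/5], [1/5, -2/5]].
P = D⁻¹L = [[-1/5, 7/5], [1/5, -2/5]] · [[-11, 2], [-3, -4]] = [[-2, -6], [-1, 2]].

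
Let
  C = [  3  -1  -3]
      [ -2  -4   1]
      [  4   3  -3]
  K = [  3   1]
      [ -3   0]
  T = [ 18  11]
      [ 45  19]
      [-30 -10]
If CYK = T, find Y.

Y = [[-1, 3], [-5, -2], [-3, 2]]

Y = C⁻¹TK⁻¹ (apply C⁻¹ on the left and K⁻¹ on the right).
C has determinant -1; C⁻¹ = [[-9, 12, 13], [2, -3, -3], [-10, 13, 14]].
det K = 3, so K⁻¹ = [[0, -1/3], [1, 1]].
C⁻¹T = [[-12, -1], [-9, -5], [-15, -3]].
Y = (C⁻¹T)K⁻¹ = [[-1, 3], [-5, -2], [-3, 2]].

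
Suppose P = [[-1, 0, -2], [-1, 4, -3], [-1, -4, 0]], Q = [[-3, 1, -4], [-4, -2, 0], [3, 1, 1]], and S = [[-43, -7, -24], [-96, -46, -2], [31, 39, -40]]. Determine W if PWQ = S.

W = [[-3, 2, 0], [-1, 5, 3], [-1, -3, 2]]

Isolating W: multiply by P⁻¹ from the left and Q⁻¹ from the right, so W = P⁻¹SQ⁻¹.
P has determinant -4; P⁻¹ = [[3, -2, -2], [-3/4, 1/2, 1/4], [-2, 1, 1]].
det Q = 2, so Q⁻¹ = [[-1, -5/2, -4], [2, 9/2, 8], [1, 3, 5]].
P⁻¹S = [[1, -7, 12], [-8, -8, 7], [21, 7, 6]].
W = (P⁻¹S)Q⁻¹ = [[-3, 2, 0], [-1, 5, 3], [-1, -3, 2]].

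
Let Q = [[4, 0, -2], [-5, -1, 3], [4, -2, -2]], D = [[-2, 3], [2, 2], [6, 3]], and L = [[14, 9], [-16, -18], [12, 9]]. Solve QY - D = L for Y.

QY = L + D = [[12, 12], [-14, -16], [18, 12]].
Since Q multiplies Y on the left, Y = Q⁻¹(L + D).
det Q = 4, so Q⁻¹ = [[2, 1, -1/2], [1/2, 0, -1/2], [7/2, 2, -1]].
Y = Q⁻¹(L + D) = [[1, 2], [-3, 0], [-4, -2]].

Y = [[1, 2], [-3, 0], [-4, -2]]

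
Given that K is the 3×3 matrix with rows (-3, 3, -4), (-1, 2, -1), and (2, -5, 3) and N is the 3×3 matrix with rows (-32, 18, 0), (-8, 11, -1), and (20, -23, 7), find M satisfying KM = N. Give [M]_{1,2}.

-6

Left-multiplying both sides by K⁻¹ gives M = K⁻¹N.
det K = -4; the adjugate gives K⁻¹ = [[-1/4, -11/4, -5/4], [-1/4, 1/4, -1/4], [-1/4, 9/4, 3/4]].
M = K⁻¹N = [[-1/4, -11/4, -5/4], [-1/4, 1/4, -1/4], [-1/4, 9/4, 3/4]] · [[-32, 18, 0], [-8, 11, -1], [20, -23, 7]] = [[5, -6, -6], [1, 4, -2], [5, 3, 3]].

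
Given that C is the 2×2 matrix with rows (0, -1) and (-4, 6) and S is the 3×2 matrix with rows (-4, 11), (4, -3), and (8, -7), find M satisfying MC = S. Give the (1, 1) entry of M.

-5

Since C sits to the right of M, M = SC⁻¹.
det C = -4; the adjugate gives C⁻¹ = [[-3/2, -1/4], [-1, 0]].
M = SC⁻¹ = [[-4, 11], [4, -3], [8, -7]] · [[-3/2, -1/4], [-1, 0]] = [[-5, 1], [-3, -1], [-5, -2]].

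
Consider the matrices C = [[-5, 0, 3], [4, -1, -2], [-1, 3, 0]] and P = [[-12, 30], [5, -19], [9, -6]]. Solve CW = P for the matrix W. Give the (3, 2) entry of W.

5

Left-multiplying both sides by C⁻¹ gives W = C⁻¹P.
det C = 3, so C⁻¹ = [[2, 3, 1], [2/3, 1, 2/3], [11/3, 5, 5/3]].
W = C⁻¹P = [[2, 3, 1], [2/3, 1, 2/3], [11/3, 5, 5/3]] · [[-12, 30], [5, -19], [9, -6]] = [[0, -3], [3, -3], [-4, 5]].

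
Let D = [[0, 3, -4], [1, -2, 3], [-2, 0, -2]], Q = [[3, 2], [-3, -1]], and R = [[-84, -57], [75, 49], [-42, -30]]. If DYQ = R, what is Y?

Y = [[3, -3], [-3, 5], [5, 4]]

Left-multiply by D⁻¹ and right-multiply by Q⁻¹: Y = D⁻¹RQ⁻¹.
det D = 4; the adjugate gives D⁻¹ = [[1, 3/2, 1/4], [-1, -2, -1], [-1, -3/2, -3/4]].
det Q = 3; the adjugate gives Q⁻¹ = [[-1/3, -2/3], [1, 1]].
D⁻¹R = [[18, 9], [-24, -11], [3, 6]].
Y = (D⁻¹R)Q⁻¹ = [[3, -3], [-3, 5], [5, 4]].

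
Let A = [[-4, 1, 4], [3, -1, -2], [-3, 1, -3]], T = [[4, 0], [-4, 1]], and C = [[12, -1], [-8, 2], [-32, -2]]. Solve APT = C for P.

Left-multiply by A⁻¹ and right-multiply by T⁻¹: P = A⁻¹CT⁻¹.
det A = -5; the adjugate gives A⁻¹ = [[-1, -7/5, -2/5], [-3, -24/5, -4/5], [0, -1/5, -1/5]].
det T = 4; the adjugate gives T⁻¹ = [[1/4, 0], [1, 1]].
A⁻¹C = [[12, -1], [28, -5], [8, 0]].
P = (A⁻¹C)T⁻¹ = [[2, -1], [2, -5], [2, 0]].

P = [[2, -1], [2, -5], [2, 0]]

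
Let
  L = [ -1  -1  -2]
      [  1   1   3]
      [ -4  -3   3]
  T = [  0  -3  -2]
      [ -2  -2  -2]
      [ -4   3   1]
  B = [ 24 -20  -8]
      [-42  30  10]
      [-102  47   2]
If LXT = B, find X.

X = [[5, -2, -2], [-1, -4, 2], [0, 1, 4]]

Left-multiply by L⁻¹ and right-multiply by T⁻¹: X = L⁻¹BT⁻¹.
det L = 1; the adjugate gives L⁻¹ = [[12, 9, -1], [-15, -11, 1], [1, 1, 0]].
det T = -2; the adjugate gives T⁻¹ = [[-2, 3/2, -1], [-5, 4, -2], [7, -6, 3]].
L⁻¹B = [[12, -17, -8], [0, 17, 12], [-18, 10, 2]].
X = (L⁻¹B)T⁻¹ = [[5, -2, -2], [-1, -4, 2], [0, 1, 4]].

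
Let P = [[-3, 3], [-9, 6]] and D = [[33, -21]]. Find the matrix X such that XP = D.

P is on the right of X, so right-multiply by P⁻¹: X = DP⁻¹.
det P = 9; the adjugate gives P⁻¹ = [[2/3, -1/3], [1, -1/3]].
X = DP⁻¹ = [[33, -21]] · [[2/3, -1/3], [1, -1/3]] = [[1, -4]].

X = [[1, -4]]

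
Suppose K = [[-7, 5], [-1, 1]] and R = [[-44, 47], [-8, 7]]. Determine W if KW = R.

K is on the left of W, so left-multiply by K⁻¹: W = K⁻¹R.
K has determinant -2; K⁻¹ = [[-1/2, 5/2], [-1/2, 7/2]].
W = K⁻¹R = [[-1/2, 5/2], [-1/2, 7/2]] · [[-44, 47], [-8, 7]] = [[2, -6], [-6, 1]].

W = [[2, -6], [-6, 1]]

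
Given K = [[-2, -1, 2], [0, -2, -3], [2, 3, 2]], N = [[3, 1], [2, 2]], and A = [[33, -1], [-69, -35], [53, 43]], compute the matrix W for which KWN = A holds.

W = [[-4, 4], [1, 3], [5, 1]]

Isolating W: multiply by K⁻¹ from the left and N⁻¹ from the right, so W = K⁻¹AN⁻¹.
det K = 4, so K⁻¹ = [[5/4, 2, 7/4], [-3/2, -2, -3/2], [1, 1, 1]].
N has determinant 4; N⁻¹ = [[1/2, -1/4], [-1/2, 3/4]].
K⁻¹A = [[-4, 4], [9, 7], [17, 7]].
W = (K⁻¹A)N⁻¹ = [[-4, 4], [1, 3], [5, 1]].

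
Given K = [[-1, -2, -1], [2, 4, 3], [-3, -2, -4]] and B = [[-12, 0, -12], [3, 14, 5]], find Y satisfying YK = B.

Y = [[6, 6, 6], [-1, 4, 2]]

Since K sits to the right of Y, Y = BK⁻¹.
det K = 4; the adjugate gives K⁻¹ = [[-5/2, -3/2, -1/2], [-1/4, 1/4, 1/4], [2, 1, 0]].
Y = BK⁻¹ = [[-12, 0, -12], [3, 14, 5]] · [[-5/2, -3/2, -1/2], [-1/4, 1/4, 1/4], [2, 1, 0]] = [[6, 6, 6], [-1, 4, 2]].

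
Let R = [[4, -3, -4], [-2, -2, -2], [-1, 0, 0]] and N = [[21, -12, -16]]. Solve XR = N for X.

R is on the right of X, so right-multiply by R⁻¹: X = NR⁻¹.
det R = 2; the adjugate gives R⁻¹ = [[0, 0, -1], [1, -2, 8], [-1, 3/2, -7]].
X = NR⁻¹ = [[21, -12, -16]] · [[0, 0, -1], [1, -2, 8], [-1, 3/2, -7]] = [[4, 0, -5]].

X = [[4, 0, -5]]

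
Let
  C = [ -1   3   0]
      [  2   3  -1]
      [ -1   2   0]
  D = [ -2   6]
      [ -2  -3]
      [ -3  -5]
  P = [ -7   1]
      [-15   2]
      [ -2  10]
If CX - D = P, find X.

CX = P + D = [[-9, 7], [-17, -1], [-5, 5]].
Since C multiplies X on the left, X = C⁻¹(P + D).
det C = 1; the adjugate gives C⁻¹ = [[2, 0, -3], [1, 0, -1], [7, -1, -9]].
X = C⁻¹(P + D) = [[-3, -1], [-4, 2], [-1, 5]].

X = [[-3, -1], [-4, 2], [-1, 5]]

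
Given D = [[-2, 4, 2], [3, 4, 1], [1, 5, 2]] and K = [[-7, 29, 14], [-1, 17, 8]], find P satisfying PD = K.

D is on the right of P, so right-multiply by D⁻¹: P = KD⁻¹.
det D = -4, so D⁻¹ = [[-3/4, -1/2, 1], [5/4, 3/2, -2], [-11/4, -7/2, 5]].
P = KD⁻¹ = [[-7, 29, 14], [-1, 17, 8]] · [[-3/4, -1/2, 1], [5/4, 3/2, -2], [-11/4, -7/2, 5]] = [[3, -2, 5], [0, -2, 5]].

P = [[3, -2, 5], [0, -2, 5]]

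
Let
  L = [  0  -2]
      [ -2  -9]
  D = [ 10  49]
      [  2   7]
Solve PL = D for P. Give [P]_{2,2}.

-1

L is on the right of P, so right-multiply by L⁻¹: P = DL⁻¹.
det L = -4, so L⁻¹ = [[9/4, -1/2], [-1/2, 0]].
P = DL⁻¹ = [[10, 49], [2, 7]] · [[9/4, -1/2], [-1/2, 0]] = [[-2, -5], [1, -1]].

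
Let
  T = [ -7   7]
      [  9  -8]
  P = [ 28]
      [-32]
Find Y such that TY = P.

T is on the left of Y, so left-multiply by T⁻¹: Y = T⁻¹P.
T has determinant -7; T⁻¹ = [[8/7, 1], [9/7, 1]].
Y = T⁻¹P = [[8/7, 1], [9/7, 1]] · [[28], [-32]] = [[0], [4]].

Y = [[0], [4]]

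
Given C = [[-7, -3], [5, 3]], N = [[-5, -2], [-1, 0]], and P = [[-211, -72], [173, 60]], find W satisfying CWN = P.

Isolating W: multiply by C⁻¹ from the left and N⁻¹ from the right, so W = C⁻¹PN⁻¹.
det C = -6, so C⁻¹ = [[-1/2, -1/2], [5/6, 7/6]].
det N = -2, so N⁻¹ = [[0, -1], [-1/2, 5/2]].
C⁻¹P = [[19, 6], [26, 10]].
W = (C⁻¹P)N⁻¹ = [[-3, -4], [-5, -1]].

W = [[-3, -4], [-5, -1]]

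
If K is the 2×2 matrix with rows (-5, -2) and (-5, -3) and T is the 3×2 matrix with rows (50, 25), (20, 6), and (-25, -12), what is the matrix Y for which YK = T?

Since K sits to the right of Y, Y = TK⁻¹.
det K = 5; the adjugate gives K⁻¹ = [[-3/5, 2/5], [1, -1]].
Y = TK⁻¹ = [[50, 25], [20, 6], [-25, -12]] · [[-3/5, 2/5], [1, -1]] = [[-5, -5], [-6, 2], [3, 2]].

Y = [[-5, -5], [-6, 2], [3, 2]]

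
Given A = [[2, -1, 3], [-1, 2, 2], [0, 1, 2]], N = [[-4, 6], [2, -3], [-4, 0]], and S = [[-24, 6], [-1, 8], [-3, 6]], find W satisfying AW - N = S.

W = [[-5, -1], [3, -2], [-5, 4]]

AW = S + N = [[-28, 12], [1, 5], [-7, 6]].
Since A multiplies W on the left, W = A⁻¹(S + N).
A has determinant -1; A⁻¹ = [[-2, -5, 8], [-2, -4, 7], [1, 2, -3]].
W = A⁻¹(S + N) = [[-5, -1], [3, -2], [-5, 4]].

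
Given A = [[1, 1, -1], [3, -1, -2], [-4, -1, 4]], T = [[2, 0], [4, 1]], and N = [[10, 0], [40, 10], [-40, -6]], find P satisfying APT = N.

P = [[2, 4], [4, -2], [1, 2]]

P = A⁻¹NT⁻¹ (apply A⁻¹ on the left and T⁻¹ on the right).
det A = -3, so A⁻¹ = [[2, 1, 1], [4/3, 0, 1/3], [7/3, 1, 4/3]].
det T = 2, so T⁻¹ = [[1/2, 0], [-2, 1]].
A⁻¹N = [[20, 4], [0, -2], [10, 2]].
P = (A⁻¹N)T⁻¹ = [[2, 4], [4, -2], [1, 2]].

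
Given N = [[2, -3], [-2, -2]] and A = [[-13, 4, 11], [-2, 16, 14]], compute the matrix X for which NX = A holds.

X = [[-2, -4, -2], [3, -4, -5]]

Since N multiplies X on the left, X = N⁻¹A.
det N = -10, so N⁻¹ = [[1/5, -3/10], [-1/5, -1/5]].
X = N⁻¹A = [[1/5, -3/10], [-1/5, -1/5]] · [[-13, 4, 11], [-2, 16, 14]] = [[-2, -4, -2], [3, -4, -5]].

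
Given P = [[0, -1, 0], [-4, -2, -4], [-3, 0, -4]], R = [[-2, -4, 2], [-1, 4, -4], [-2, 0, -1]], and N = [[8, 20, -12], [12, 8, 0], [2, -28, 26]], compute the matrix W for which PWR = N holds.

Left-multiply by P⁻¹ and right-multiply by R⁻¹: W = P⁻¹NR⁻¹.
det P = 4; the adjugate gives P⁻¹ = [[2, -1, 1], [-1, 0, 0], [-3/2, 3/4, -1]].
det R = -4; the adjugate gives R⁻¹ = [[1, 1, -2], [-7/4, -3/2, 5/2], [-2, -2, 3]].
P⁻¹N = [[6, 4, 2], [-8, -20, 12], [-5, 4, -8]].
W = (P⁻¹N)R⁻¹ = [[-5, -4, 4], [3, -2, 2], [4, 5, -4]].

W = [[-5, -4, 4], [3, -2, 2], [4, 5, -4]]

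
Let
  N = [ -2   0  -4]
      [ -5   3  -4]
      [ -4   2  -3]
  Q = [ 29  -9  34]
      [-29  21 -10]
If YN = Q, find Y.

Since N sits to the right of Y, Y = QN⁻¹.
det N = -6, so N⁻¹ = [[1/6, 4/3, -2], [-1/6, 5/3, -2], [-1/3, -2/3, 1]].
Y = QN⁻¹ = [[29, -9, 34], [-29, 21, -10]] · [[1/6, 4/3, -2], [-1/6, 5/3, -2], [-1/3, -2/3, 1]] = [[-5, 1, -6], [-5, 3, 6]].

Y = [[-5, 1, -6], [-5, 3, 6]]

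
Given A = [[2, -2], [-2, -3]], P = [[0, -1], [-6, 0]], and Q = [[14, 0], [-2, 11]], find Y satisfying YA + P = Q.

Y = [[4, -3], [-1, -3]]

YA = Q − P = [[14, 1], [4, 11]].
A is on the right of Y, so right-multiply by A⁻¹: Y = (Q − P)A⁻¹.
A has determinant -10; A⁻¹ = [[3/10, -1/5], [-1/5, -1/5]].
Y = (Q − P)A⁻¹ = [[4, -3], [-1, -3]].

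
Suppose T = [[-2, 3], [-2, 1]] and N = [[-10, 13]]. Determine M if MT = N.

M = [[4, 1]]

T is on the right of M, so right-multiply by T⁻¹: M = NT⁻¹.
det T = 4; the adjugate gives T⁻¹ = [[1/4, -3/4], [1/2, -1/2]].
M = NT⁻¹ = [[-10, 13]] · [[1/4, -3/4], [1/2, -1/2]] = [[4, 1]].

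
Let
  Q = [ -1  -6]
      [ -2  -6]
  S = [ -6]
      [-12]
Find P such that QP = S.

Q is on the left of P, so left-multiply by Q⁻¹: P = Q⁻¹S.
det Q = -6, so Q⁻¹ = [[1, -1], [-1/3, 1/6]].
P = Q⁻¹S = [[1, -1], [-1/3, 1/6]] · [[-6], [-12]] = [[6], [0]].

P = [[6], [0]]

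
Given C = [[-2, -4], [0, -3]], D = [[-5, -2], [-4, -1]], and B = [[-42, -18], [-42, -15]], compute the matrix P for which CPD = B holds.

P = [[-1, 3], [-2, -1]]

Isolating P: multiply by C⁻¹ from the left and D⁻¹ from the right, so P = C⁻¹BD⁻¹.
det C = 6, so C⁻¹ = [[-1/2, 2/3], [0, -1/3]].
D has determinant -3; D⁻¹ = [[1/3, -2/3], [-4/3, 5/3]].
C⁻¹B = [[-7, -1], [14, 5]].
P = (C⁻¹B)D⁻¹ = [[-1, 3], [-2, -1]].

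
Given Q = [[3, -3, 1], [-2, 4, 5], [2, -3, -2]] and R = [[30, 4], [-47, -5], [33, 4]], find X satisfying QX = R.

X = [[6, -3], [-5, -4], [-3, 1]]

Q is on the left of X, so left-multiply by Q⁻¹: X = Q⁻¹R.
det Q = 1, so Q⁻¹ = [[7, -9, -19], [6, -8, -17], [-2, 3, 6]].
X = Q⁻¹R = [[7, -9, -19], [6, -8, -17], [-2, 3, 6]] · [[30, 4], [-47, -5], [33, 4]] = [[6, -3], [-5, -4], [-3, 1]].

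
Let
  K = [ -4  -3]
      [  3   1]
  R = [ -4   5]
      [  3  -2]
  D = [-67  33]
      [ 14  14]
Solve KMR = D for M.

M = K⁻¹DR⁻¹ (apply K⁻¹ on the left and R⁻¹ on the right).
det K = 5, so K⁻¹ = [[1/5, 3/5], [-3/5, -4/5]].
R has determinant -7; R⁻¹ = [[2/7, 5/7], [3/7, 4/7]].
K⁻¹D = [[-5, 15], [29, -31]].
M = (K⁻¹D)R⁻¹ = [[5, 5], [-5, 3]].

M = [[5, 5], [-5, 3]]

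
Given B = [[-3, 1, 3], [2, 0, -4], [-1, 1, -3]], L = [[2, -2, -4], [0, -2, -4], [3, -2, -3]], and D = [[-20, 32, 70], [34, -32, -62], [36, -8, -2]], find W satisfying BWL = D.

Isolating W: multiply by B⁻¹ from the left and L⁻¹ from the right, so W = B⁻¹DL⁻¹.
det B = 4, so B⁻¹ = [[1, 3/2, -1], [5/2, 3, -3/2], [1/2, 1/2, -1/2]].
det L = -4, so L⁻¹ = [[1/2, -1/2, 0], [3, -3/2, -2], [-3/2, 1/2, 1]].
B⁻¹D = [[-5, -8, -21], [-2, -4, -8], [-11, 4, 5]].
W = (B⁻¹D)L⁻¹ = [[5, 4, -5], [-1, 3, 0], [-1, 2, -3]].

W = [[5, 4, -5], [-1, 3, 0], [-1, 2, -3]]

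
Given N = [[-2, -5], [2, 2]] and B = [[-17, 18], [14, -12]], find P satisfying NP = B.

P = [[6, -4], [1, -2]]

N is on the left of P, so left-multiply by N⁻¹: P = N⁻¹B.
N has determinant 6; N⁻¹ = [[1/3, 5/6], [-1/3, -1/3]].
P = N⁻¹B = [[1/3, 5/6], [-1/3, -1/3]] · [[-17, 18], [14, -12]] = [[6, -4], [1, -2]].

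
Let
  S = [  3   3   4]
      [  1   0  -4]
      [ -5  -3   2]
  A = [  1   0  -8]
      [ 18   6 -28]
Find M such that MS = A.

M = [[2, 5, 2], [-4, 0, -6]]

Right-multiplying both sides by S⁻¹ gives M = AS⁻¹.
det S = 6; the adjugate gives S⁻¹ = [[-2, -3, -2], [3, 13/3, 8/3], [-1/2, -1, -1/2]].
M = AS⁻¹ = [[1, 0, -8], [18, 6, -28]] · [[-2, -3, -2], [3, 13/3, 8/3], [-1/2, -1, -1/2]] = [[2, 5, 2], [-4, 0, -6]].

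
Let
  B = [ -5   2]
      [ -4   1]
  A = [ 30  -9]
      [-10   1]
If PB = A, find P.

P = [[-2, -5], [-2, 5]]

Since B sits to the right of P, P = AB⁻¹.
B has determinant 3; B⁻¹ = [[1/3, -2/3], [4/3, -5/3]].
P = AB⁻¹ = [[30, -9], [-10, 1]] · [[1/3, -2/3], [4/3, -5/3]] = [[-2, -5], [-2, 5]].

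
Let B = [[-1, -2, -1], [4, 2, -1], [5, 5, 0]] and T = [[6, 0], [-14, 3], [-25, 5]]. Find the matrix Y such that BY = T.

Y = [[0, -1], [-5, 2], [4, -3]]

Since B multiplies Y on the left, Y = B⁻¹T.
det B = -5, so B⁻¹ = [[-1, 1, -4/5], [1, -1, 1], [-2, 1, -6/5]].
Y = B⁻¹T = [[-1, 1, -4/5], [1, -1, 1], [-2, 1, -6/5]] · [[6, 0], [-14, 3], [-25, 5]] = [[0, -1], [-5, 2], [4, -3]].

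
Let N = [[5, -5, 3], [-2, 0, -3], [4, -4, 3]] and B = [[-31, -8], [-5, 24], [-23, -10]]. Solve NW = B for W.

W = [[-2, -3], [6, -5], [3, -6]]

Since N multiplies W on the left, W = N⁻¹B.
N has determinant -6; N⁻¹ = [[2, -1/2, -5/2], [1, -1/2, -3/2], [-4/3, 0, 5/3]].
W = N⁻¹B = [[2, -1/2, -5/2], [1, -1/2, -3/2], [-4/3, 0, 5/3]] · [[-31, -8], [-5, 24], [-23, -10]] = [[-2, -3], [6, -5], [3, -6]].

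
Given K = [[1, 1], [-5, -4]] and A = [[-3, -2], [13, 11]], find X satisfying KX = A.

X = [[-1, -3], [-2, 1]]

Since K multiplies X on the left, X = K⁻¹A.
det K = 1, so K⁻¹ = [[-4, -1], [5, 1]].
X = K⁻¹A = [[-4, -1], [5, 1]] · [[-3, -2], [13, 11]] = [[-1, -3], [-2, 1]].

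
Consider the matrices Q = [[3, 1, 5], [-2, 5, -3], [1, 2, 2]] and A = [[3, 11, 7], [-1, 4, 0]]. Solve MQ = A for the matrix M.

Right-multiplying both sides by Q⁻¹ gives M = AQ⁻¹.
Q has determinant 4; Q⁻¹ = [[4, 2, -7], [1/4, 1/4, -1/4], [-9/4, -5/4, 17/4]].
M = AQ⁻¹ = [[3, 11, 7], [-1, 4, 0]] · [[4, 2, -7], [1/4, 1/4, -1/4], [-9/4, -5/4, 17/4]] = [[-1, 0, 6], [-3, -1, 6]].

M = [[-1, 0, 6], [-3, -1, 6]]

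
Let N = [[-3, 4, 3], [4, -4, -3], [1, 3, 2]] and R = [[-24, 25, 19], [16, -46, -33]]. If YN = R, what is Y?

Y = [[5, -2, -1], [-6, 1, -6]]

Right-multiplying both sides by N⁻¹ gives Y = RN⁻¹.
det N = 1, so N⁻¹ = [[1, 1, 0], [-11, -9, 3], [16, 13, -4]].
Y = RN⁻¹ = [[-24, 25, 19], [16, -46, -33]] · [[1, 1, 0], [-11, -9, 3], [16, 13, -4]] = [[5, -2, -1], [-6, 1, -6]].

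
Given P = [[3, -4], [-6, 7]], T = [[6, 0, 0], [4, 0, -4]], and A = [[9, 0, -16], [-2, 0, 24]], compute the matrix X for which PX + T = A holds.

PX = A − T = [[3, 0, -16], [-6, 0, 28]].
P is on the left of X, so left-multiply by P⁻¹: X = P⁻¹(A − T).
P has determinant -3; P⁻¹ = [[-7/3, -4/3], [-2, -1]].
X = P⁻¹(A − T) = [[1, 0, 0], [0, 0, 4]].

X = [[1, 0, 0], [0, 0, 4]]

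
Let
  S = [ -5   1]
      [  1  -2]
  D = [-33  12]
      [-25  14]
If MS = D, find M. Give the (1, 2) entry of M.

-3

Right-multiplying both sides by S⁻¹ gives M = DS⁻¹.
S has determinant 9; S⁻¹ = [[-2/9, -1/9], [-1/9, -5/9]].
M = DS⁻¹ = [[-33, 12], [-25, 14]] · [[-2/9, -1/9], [-1/9, -5/9]] = [[6, -3], [4, -5]].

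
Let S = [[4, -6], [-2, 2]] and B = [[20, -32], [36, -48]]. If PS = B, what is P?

Right-multiplying both sides by S⁻¹ gives P = BS⁻¹.
S has determinant -4; S⁻¹ = [[-1/2, -3/2], [-1/2, -1]].
P = BS⁻¹ = [[20, -32], [36, -48]] · [[-1/2, -3/2], [-1/2, -1]] = [[6, 2], [6, -6]].

P = [[6, 2], [6, -6]]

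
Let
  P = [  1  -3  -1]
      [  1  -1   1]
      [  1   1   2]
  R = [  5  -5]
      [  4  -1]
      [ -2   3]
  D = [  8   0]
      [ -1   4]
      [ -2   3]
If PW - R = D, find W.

W = [[4, -3], [-2, -1], [-3, 5]]

PW = D + R = [[13, -5], [3, 3], [-4, 6]].
Since P multiplies W on the left, W = P⁻¹(D + R).
det P = -2; the adjugate gives P⁻¹ = [[3/2, -5/2, 2], [1/2, -3/2, 1], [-1, 2, -1]].
W = P⁻¹(D + R) = [[4, -3], [-2, -1], [-3, 5]].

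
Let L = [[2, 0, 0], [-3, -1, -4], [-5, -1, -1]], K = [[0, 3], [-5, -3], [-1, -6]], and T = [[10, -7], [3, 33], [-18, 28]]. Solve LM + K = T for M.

M = [[5, -5], [-3, -5], [-5, -4]]

LM = T − K = [[10, -10], [8, 36], [-17, 34]].
Left-multiplying both sides by L⁻¹ gives M = L⁻¹(T − K).
L has determinant -6; L⁻¹ = [[1/2, 0, 0], [-17/6, 1/3, -4/3], [1/3, -1/3, 1/3]].
M = L⁻¹(T − K) = [[5, -5], [-3, -5], [-5, -4]].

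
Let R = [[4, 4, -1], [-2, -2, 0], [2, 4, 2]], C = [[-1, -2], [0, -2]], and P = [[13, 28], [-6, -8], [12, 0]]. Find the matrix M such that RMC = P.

M = R⁻¹PC⁻¹ (apply R⁻¹ on the left and C⁻¹ on the right).
R has determinant 4; R⁻¹ = [[-1, -3, -1/2], [1, 5/2, 1/2], [-1, -2, 0]].
C has determinant 2; C⁻¹ = [[-1, 1], [0, -1/2]].
R⁻¹P = [[-1, -4], [4, 8], [-1, -12]].
M = (R⁻¹P)C⁻¹ = [[1, 1], [-4, 0], [1, 5]].

M = [[1, 1], [-4, 0], [1, 5]]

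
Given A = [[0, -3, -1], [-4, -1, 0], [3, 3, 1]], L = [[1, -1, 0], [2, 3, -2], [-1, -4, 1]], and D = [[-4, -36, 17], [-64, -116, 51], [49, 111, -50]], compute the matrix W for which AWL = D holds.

W = [[4, 3, -5], [-3, 3, -1], [-4, 0, 4]]

Isolating W: multiply by A⁻¹ from the left and L⁻¹ from the right, so W = A⁻¹DL⁻¹.
A has determinant -3; A⁻¹ = [[1/3, 0, 1/3], [-4/3, -1, -4/3], [3, 3, 4]].
det L = -5, so L⁻¹ = [[1, -1/5, -2/5], [0, -1/5, -2/5], [1, -1, -1]].
A⁻¹D = [[15, 25, -11], [4, 16, -7], [-8, -12, 4]].
W = (A⁻¹D)L⁻¹ = [[4, 3, -5], [-3, 3, -1], [-4, 0, 4]].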